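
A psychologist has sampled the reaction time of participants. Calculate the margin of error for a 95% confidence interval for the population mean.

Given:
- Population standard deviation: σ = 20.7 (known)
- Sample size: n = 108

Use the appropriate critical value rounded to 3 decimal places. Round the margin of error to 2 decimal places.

The population standard deviation σ is known, so use the z-interval margin of error formula.

For 95% confidence, z* = 1.96 (from standard normal table)

Margin of error formula for z-interval: E = z* × σ/√n

E = 1.96 × 20.7/√108
  = 1.96 × 1.991858
  = 3.9040

Rounded to 2 decimal places:

3.90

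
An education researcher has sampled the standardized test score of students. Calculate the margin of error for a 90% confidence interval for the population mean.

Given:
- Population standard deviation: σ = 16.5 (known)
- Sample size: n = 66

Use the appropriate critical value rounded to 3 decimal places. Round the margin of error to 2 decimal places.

The population standard deviation σ is known, so use the z-interval margin of error formula.

For 90% confidence, z* = 1.645 (from standard normal table)

Margin of error formula for z-interval: E = z* × σ/√n

E = 1.645 × 16.5/√66
  = 1.645 × 2.031010
  = 3.3410

Rounded to 2 decimal places:

3.34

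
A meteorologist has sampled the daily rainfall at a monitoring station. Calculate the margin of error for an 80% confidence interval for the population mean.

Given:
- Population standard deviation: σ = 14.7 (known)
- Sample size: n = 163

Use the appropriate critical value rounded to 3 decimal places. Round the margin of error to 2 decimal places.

The population standard deviation σ is known, so use the z-interval margin of error formula.

For 80% confidence, z* = 1.282 (from standard normal table)

Margin of error formula for z-interval: E = z* × σ/√n

E = 1.282 × 14.7/√163
  = 1.282 × 1.151393
  = 1.4761

Rounded to 2 decimal places:

1.48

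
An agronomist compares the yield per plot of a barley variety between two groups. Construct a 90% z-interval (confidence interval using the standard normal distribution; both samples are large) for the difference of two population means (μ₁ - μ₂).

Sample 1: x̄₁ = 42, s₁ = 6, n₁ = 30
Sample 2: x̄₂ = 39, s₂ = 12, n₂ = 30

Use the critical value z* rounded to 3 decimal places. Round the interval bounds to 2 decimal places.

Both samples are large (n₁ = 30 ≥ 30, n₂ = 30 ≥ 30), so a z-interval for the difference of means applies.

Point estimate: x̄₁ - x̄₂ = 42 - 39 = 3

Standard error: SE = √(s₁²/n₁ + s₂²/n₂)
= √(6²/30 + 12²/30)
= √(1.200000 + 4.800000)
= 2.449490

For 90% confidence, z* = 1.645 (from standard normal table)
Margin of error: E = z* × SE = 1.645 × 2.449490 = 4.0294

Z-interval: (x̄₁ - x̄₂) ± E = 3 ± 4.0294 = (-1.0294, 7.0294)

Rounded to 2 decimal places:

(-1.03, 7.03)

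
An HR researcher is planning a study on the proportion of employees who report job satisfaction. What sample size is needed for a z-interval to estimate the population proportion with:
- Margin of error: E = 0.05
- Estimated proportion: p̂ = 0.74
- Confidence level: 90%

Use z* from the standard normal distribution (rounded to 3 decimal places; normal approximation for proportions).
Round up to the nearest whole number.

Using z* for proportion z-interval (normal approximation).

For 90% confidence, z* = 1.645 (from standard normal table)

Sample size formula for proportion z-interval: n = z*²p̂(1-p̂)/E²

n = 1.645² × 0.74 × 0.26 / 0.05²
  = 2.706025 × 0.1924 / 0.0025
  = 208.2557

Round up to the nearest whole number: n = 209

209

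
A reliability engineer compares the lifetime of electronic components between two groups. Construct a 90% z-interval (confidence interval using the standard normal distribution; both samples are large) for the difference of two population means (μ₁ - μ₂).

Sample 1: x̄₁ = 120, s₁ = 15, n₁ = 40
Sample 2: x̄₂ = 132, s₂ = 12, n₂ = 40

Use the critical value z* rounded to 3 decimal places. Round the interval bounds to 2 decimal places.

Both samples are large (n₁ = 40 ≥ 30, n₂ = 40 ≥ 30), so a z-interval for the difference of means applies.

Point estimate: x̄₁ - x̄₂ = 120 - 132 = -12

Standard error: SE = √(s₁²/n₁ + s₂²/n₂)
= √(15²/40 + 12²/40)
= √(5.625000 + 3.600000)
= 3.037269

For 90% confidence, z* = 1.645 (from standard normal table)
Margin of error: E = z* × SE = 1.645 × 3.037269 = 4.9963

Z-interval: (x̄₁ - x̄₂) ± E = -12 ± 4.9963 = (-16.9963, -7.0037)

Rounded to 2 decimal places:

(-17.00, -7.00)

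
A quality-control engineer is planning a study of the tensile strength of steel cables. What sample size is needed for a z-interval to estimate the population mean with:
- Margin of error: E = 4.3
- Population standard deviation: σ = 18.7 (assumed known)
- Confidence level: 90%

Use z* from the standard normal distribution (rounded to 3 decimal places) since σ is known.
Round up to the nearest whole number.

Using z* since population σ is known (z-interval formula).

For 90% confidence, z* = 1.645 (from standard normal table)

Sample size formula for z-interval: n = (z*σ/E)²

n = (1.645 × 18.7 / 4.3)²
  = (7.153837)²
  = 51.1774

Round up to the nearest whole number: n = 52

52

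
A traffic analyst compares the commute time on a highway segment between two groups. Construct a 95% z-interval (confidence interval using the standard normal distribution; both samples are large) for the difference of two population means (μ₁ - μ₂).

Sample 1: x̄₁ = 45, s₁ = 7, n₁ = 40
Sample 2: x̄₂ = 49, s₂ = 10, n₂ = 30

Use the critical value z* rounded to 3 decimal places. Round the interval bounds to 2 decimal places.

Both samples are large (n₁ = 40 ≥ 30, n₂ = 30 ≥ 30), so a z-interval for the difference of means applies.

Point estimate: x̄₁ - x̄₂ = 45 - 49 = -4

Standard error: SE = √(s₁²/n₁ + s₂²/n₂)
= √(7²/40 + 10²/30)
= √(1.225000 + 3.333333)
= 2.135025

For 95% confidence, z* = 1.96 (from standard normal table)
Margin of error: E = z* × SE = 1.96 × 2.135025 = 4.1846

Z-interval: (x̄₁ - x̄₂) ± E = -4 ± 4.1846 = (-8.1846, 0.1846)

Rounded to 2 decimal places:

(-8.18, 0.18)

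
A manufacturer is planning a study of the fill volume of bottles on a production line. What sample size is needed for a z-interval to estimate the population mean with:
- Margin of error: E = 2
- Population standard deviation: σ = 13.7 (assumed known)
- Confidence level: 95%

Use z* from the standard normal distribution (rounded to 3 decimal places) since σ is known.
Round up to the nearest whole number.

Using z* since population σ is known (z-interval formula).

For 95% confidence, z* = 1.96 (from standard normal table)

Sample size formula for z-interval: n = (z*σ/E)²

n = (1.96 × 13.7 / 2)²
  = (13.426000)²
  = 180.2575

Round up to the nearest whole number: n = 181

181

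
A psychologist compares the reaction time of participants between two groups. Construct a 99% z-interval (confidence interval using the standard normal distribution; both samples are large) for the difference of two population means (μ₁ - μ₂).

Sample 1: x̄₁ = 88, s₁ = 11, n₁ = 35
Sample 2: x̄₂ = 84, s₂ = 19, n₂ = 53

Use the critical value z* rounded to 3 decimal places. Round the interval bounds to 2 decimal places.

Both samples are large (n₁ = 35 ≥ 30, n₂ = 53 ≥ 30), so a z-interval for the difference of means applies.

Point estimate: x̄₁ - x̄₂ = 88 - 84 = 4

Standard error: SE = √(s₁²/n₁ + s₂²/n₂)
= √(11²/35 + 19²/53)
= √(3.457143 + 6.811321)
= 3.204444

For 99% confidence, z* = 2.576 (from standard normal table)
Margin of error: E = z* × SE = 2.576 × 3.204444 = 8.2546

Z-interval: (x̄₁ - x̄₂) ± E = 4 ± 8.2546 = (-4.2546, 12.2546)

Rounded to 2 decimal places:

(-4.25, 12.25)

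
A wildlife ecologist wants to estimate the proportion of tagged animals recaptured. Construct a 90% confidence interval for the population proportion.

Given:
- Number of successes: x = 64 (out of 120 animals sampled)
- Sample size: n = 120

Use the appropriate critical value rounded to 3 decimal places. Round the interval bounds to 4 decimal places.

Sample proportion: p̂ = 64/120 = 0.5333333

Check conditions for normal approximation:
  np̂ = 64 ≥ 10 ✓
  n(1-p̂) = 56 ≥ 10 ✓

The sample is large enough, so use a z-interval (normal approximation) for the proportion.

For 90% confidence, z* = 1.645 (from standard normal table)

Standard error: SE = √(p̂(1-p̂)/n) = √(0.5333333×0.4666667/120) = 0.045542003

Margin of error: E = z* × SE = 1.645 × 0.045542003 = 0.0749166

Z-interval: p̂ ± E = 0.5333333 ± 0.0749166 = (0.4584167, 0.6082499)

Rounded to 4 decimal places:

(0.4584, 0.6082)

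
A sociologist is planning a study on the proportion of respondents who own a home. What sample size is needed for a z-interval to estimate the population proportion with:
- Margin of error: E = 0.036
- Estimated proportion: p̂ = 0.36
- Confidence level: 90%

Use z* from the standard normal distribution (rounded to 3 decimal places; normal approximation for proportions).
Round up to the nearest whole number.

Using z* for proportion z-interval (normal approximation).

For 90% confidence, z* = 1.645 (from standard normal table)

Sample size formula for proportion z-interval: n = z*²p̂(1-p̂)/E²

n = 1.645² × 0.36 × 0.64 / 0.036²
  = 2.706025 × 0.2304 / 0.001296
  = 481.0711

Round up to the nearest whole number: n = 482

482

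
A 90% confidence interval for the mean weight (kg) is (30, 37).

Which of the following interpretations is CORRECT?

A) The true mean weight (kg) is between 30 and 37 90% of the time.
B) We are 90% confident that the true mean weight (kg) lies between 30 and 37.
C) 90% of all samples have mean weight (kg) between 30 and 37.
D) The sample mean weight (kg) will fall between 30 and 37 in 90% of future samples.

A confidence interval represents our confidence in the procedure, not a probability statement about the parameter.

Key concept: If we repeated this sampling process many times and computed a 90% CI each time, about 90% of those intervals would contain the true population parameter.

For this specific interval (30, 37):
- Midpoint (point estimate): 33.5
- Margin of error: 3.5

The correct interpretation is the one stating confidence that the true parameter lies in the interval — option B.

B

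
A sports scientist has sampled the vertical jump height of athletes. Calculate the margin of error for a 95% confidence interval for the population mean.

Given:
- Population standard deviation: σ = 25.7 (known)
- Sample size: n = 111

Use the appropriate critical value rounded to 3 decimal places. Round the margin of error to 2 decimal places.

The population standard deviation σ is known, so use the z-interval margin of error formula.

For 95% confidence, z* = 1.96 (from standard normal table)

Margin of error formula for z-interval: E = z* × σ/√n

E = 1.96 × 25.7/√111
  = 1.96 × 2.439336
  = 4.7811

Rounded to 2 decimal places:

4.78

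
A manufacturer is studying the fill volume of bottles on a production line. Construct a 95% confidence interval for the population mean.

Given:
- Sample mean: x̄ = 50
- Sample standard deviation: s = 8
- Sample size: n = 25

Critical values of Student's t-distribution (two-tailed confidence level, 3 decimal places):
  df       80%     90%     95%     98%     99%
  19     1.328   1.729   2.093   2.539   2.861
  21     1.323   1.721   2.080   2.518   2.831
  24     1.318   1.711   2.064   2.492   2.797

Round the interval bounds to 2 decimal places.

The population standard deviation σ is unknown (only the sample standard deviation s is given), so use a t-interval with df = n - 1 = 25 - 1 = 24.

For 95% confidence with df = 24, t* = 2.064 (from t-table)

Standard error: SE = s/√n = 8/√25 = 1.600000

Margin of error: E = t* × SE = 2.064 × 1.600000 = 3.3024

T-interval: x̄ ± E = 50 ± 3.3024 = (46.6976, 53.3024)

Rounded to 2 decimal places:

(46.70, 53.30)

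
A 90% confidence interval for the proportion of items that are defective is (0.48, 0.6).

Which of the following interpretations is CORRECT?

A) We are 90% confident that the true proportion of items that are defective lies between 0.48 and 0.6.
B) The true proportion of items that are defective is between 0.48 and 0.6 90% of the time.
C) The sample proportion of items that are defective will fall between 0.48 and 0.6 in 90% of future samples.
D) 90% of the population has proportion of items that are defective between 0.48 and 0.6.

A confidence interval represents our confidence in the procedure, not a probability statement about the parameter.

Key concept: If we repeated this sampling process many times and computed a 90% CI each time, about 90% of those intervals would contain the true population parameter.

For this specific interval (0.48, 0.6):
- Midpoint (point estimate): 0.54
- Margin of error: 0.06

The correct interpretation is the one stating confidence that the true parameter lies in the interval — option A.

A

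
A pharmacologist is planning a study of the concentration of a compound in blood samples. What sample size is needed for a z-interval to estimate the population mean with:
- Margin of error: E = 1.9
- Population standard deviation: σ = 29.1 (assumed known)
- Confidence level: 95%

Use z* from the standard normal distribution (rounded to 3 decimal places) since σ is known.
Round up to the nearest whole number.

Using z* since population σ is known (z-interval formula).

For 95% confidence, z* = 1.96 (from standard normal table)

Sample size formula for z-interval: n = (z*σ/E)²

n = (1.96 × 29.1 / 1.9)²
  = (30.018947)²
  = 901.1372

Round up to the nearest whole number: n = 902

902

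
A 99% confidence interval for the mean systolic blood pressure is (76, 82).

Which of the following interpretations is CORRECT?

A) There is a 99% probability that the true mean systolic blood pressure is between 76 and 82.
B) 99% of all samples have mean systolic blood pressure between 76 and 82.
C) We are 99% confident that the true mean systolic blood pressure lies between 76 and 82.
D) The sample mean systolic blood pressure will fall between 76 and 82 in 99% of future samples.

A confidence interval represents our confidence in the procedure, not a probability statement about the parameter.

Key concept: If we repeated this sampling process many times and computed a 99% CI each time, about 99% of those intervals would contain the true population parameter.

For this specific interval (76, 82):
- Midpoint (point estimate): 79
- Margin of error: 3

The correct interpretation is the one stating confidence that the true parameter lies in the interval — option C.

C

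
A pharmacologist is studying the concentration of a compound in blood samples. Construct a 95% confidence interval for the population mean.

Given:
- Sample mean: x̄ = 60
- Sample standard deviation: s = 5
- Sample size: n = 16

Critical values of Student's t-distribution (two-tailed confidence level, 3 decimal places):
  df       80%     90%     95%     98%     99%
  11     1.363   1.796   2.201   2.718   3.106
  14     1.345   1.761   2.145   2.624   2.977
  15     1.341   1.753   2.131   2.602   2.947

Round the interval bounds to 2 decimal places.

The population standard deviation σ is unknown (only the sample standard deviation s is given), so use a t-interval with df = n - 1 = 16 - 1 = 15.

For 95% confidence with df = 15, t* = 2.131 (from t-table)

Standard error: SE = s/√n = 5/√16 = 1.250000

Margin of error: E = t* × SE = 2.131 × 1.250000 = 2.6637

T-interval: x̄ ± E = 60 ± 2.6637 = (57.3362, 62.6638)

Rounded to 2 decimal places:

(57.34, 62.66)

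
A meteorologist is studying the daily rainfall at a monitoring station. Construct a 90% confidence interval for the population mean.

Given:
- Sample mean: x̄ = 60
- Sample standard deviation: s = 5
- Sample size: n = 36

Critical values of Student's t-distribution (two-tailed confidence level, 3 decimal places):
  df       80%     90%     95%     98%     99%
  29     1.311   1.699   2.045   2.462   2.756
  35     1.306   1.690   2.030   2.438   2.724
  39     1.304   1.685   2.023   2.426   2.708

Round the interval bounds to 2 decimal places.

The population standard deviation σ is unknown (only the sample standard deviation s is given), so use a t-interval with df = n - 1 = 36 - 1 = 35.

For 90% confidence with df = 35, t* = 1.690 (from t-table)

Standard error: SE = s/√n = 5/√36 = 0.833333

Margin of error: E = t* × SE = 1.690 × 0.833333 = 1.4083

T-interval: x̄ ± E = 60 ± 1.4083 = (58.5917, 61.4083)

Rounded to 2 decimal places:

(58.59, 61.41)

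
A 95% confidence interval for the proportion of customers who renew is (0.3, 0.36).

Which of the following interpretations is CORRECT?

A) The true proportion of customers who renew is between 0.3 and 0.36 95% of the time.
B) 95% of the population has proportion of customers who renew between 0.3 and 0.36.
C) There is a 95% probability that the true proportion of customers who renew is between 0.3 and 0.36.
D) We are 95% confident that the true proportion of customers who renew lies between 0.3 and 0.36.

A confidence interval represents our confidence in the procedure, not a probability statement about the parameter.

Key concept: If we repeated this sampling process many times and computed a 95% CI each time, about 95% of those intervals would contain the true population parameter.

For this specific interval (0.3, 0.36):
- Midpoint (point estimate): 0.33
- Margin of error: 0.03

The correct interpretation is the one stating confidence that the true parameter lies in the interval — option D.

D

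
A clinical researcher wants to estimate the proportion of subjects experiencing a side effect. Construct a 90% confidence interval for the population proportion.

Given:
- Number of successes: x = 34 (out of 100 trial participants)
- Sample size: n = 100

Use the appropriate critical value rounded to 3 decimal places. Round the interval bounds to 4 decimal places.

Sample proportion: p̂ = 34/100 = 0.340000

Check conditions for normal approximation:
  np̂ = 34 ≥ 10 ✓
  n(1-p̂) = 66 ≥ 10 ✓

The sample is large enough, so use a z-interval (normal approximation) for the proportion.

For 90% confidence, z* = 1.645 (from standard normal table)

Standard error: SE = √(p̂(1-p̂)/n) = √(0.340000×0.660000/100) = 0.04737088

Margin of error: E = z* × SE = 1.645 × 0.04737088 = 0.077925

Z-interval: p̂ ± E = 0.340000 ± 0.077925 = (0.262075, 0.417925)

Rounded to 4 decimal places:

(0.2621, 0.4179)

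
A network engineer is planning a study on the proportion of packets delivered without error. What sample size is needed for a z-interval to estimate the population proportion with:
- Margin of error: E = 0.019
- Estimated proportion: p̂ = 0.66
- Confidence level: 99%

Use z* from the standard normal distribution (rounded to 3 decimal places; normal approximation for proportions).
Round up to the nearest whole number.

Using z* for proportion z-interval (normal approximation).

For 99% confidence, z* = 2.576 (from standard normal table)

Sample size formula for proportion z-interval: n = z*²p̂(1-p̂)/E²

n = 2.576² × 0.66 × 0.34 / 0.019²
  = 6.635776 × 0.2244 / 0.000361
  = 4124.8425

Round up to the nearest whole number: n = 4125

4125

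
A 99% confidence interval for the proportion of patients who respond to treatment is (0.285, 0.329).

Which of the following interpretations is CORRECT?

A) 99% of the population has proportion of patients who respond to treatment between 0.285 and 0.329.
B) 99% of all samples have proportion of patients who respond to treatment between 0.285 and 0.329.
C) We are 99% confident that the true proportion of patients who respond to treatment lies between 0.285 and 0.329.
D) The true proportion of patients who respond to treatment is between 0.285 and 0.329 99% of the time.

A confidence interval represents our confidence in the procedure, not a probability statement about the parameter.

Key concept: If we repeated this sampling process many times and computed a 99% CI each time, about 99% of those intervals would contain the true population parameter.

For this specific interval (0.285, 0.329):
- Midpoint (point estimate): 0.307
- Margin of error: 0.022

The correct interpretation is the one stating confidence that the true parameter lies in the interval — option C.

C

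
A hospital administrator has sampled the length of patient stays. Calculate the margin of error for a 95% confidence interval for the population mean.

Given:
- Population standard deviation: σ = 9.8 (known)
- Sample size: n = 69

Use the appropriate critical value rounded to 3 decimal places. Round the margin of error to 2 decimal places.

The population standard deviation σ is known, so use the z-interval margin of error formula.

For 95% confidence, z* = 1.96 (from standard normal table)

Margin of error formula for z-interval: E = z* × σ/√n

E = 1.96 × 9.8/√69
  = 1.96 × 1.179781
  = 2.3124

Rounded to 2 decimal places:

2.31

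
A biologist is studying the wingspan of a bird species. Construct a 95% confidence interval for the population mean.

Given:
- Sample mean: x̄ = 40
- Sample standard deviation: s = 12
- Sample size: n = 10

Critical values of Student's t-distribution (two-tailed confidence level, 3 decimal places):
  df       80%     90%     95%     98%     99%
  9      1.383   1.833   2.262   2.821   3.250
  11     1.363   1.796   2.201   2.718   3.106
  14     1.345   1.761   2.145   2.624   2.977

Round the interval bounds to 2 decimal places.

The population standard deviation σ is unknown (only the sample standard deviation s is given), so use a t-interval with df = n - 1 = 10 - 1 = 9.

For 95% confidence with df = 9, t* = 2.262 (from t-table)

Standard error: SE = s/√n = 12/√10 = 3.794733

Margin of error: E = t* × SE = 2.262 × 3.794733 = 8.5837

T-interval: x̄ ± E = 40 ± 8.5837 = (31.4163, 48.5837)

Rounded to 2 decimal places:

(31.42, 48.58)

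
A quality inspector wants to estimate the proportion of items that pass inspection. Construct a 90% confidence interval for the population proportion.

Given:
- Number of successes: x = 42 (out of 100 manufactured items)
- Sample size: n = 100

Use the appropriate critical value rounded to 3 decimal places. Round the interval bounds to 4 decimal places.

Sample proportion: p̂ = 42/100 = 0.420000

Check conditions for normal approximation:
  np̂ = 42 ≥ 10 ✓
  n(1-p̂) = 58 ≥ 10 ✓

The sample is large enough, so use a z-interval (normal approximation) for the proportion.

For 90% confidence, z* = 1.645 (from standard normal table)

Standard error: SE = √(p̂(1-p̂)/n) = √(0.420000×0.580000/100) = 0.04935585

Margin of error: E = z* × SE = 1.645 × 0.04935585 = 0.081190

Z-interval: p̂ ± E = 0.420000 ± 0.081190 = (0.338810, 0.501190)

Rounded to 4 decimal places:

(0.3388, 0.5012)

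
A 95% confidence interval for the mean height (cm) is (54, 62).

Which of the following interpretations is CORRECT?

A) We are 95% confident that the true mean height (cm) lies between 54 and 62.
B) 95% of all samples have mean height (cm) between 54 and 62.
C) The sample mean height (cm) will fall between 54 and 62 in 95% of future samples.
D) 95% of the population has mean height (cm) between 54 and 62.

A confidence interval represents our confidence in the procedure, not a probability statement about the parameter.

Key concept: If we repeated this sampling process many times and computed a 95% CI each time, about 95% of those intervals would contain the true population parameter.

For this specific interval (54, 62):
- Midpoint (point estimate): 58
- Margin of error: 4

The correct interpretation is the one stating confidence that the true parameter lies in the interval — option A.

A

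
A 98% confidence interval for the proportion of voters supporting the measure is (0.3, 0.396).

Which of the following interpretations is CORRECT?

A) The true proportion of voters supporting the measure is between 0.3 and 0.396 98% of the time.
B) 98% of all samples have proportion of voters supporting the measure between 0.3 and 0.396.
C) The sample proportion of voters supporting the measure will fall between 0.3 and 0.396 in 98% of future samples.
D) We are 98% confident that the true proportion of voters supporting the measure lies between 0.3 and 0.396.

A confidence interval represents our confidence in the procedure, not a probability statement about the parameter.

Key concept: If we repeated this sampling process many times and computed a 98% CI each time, about 98% of those intervals would contain the true population parameter.

For this specific interval (0.3, 0.396):
- Midpoint (point estimate): 0.348
- Margin of error: 0.048

The correct interpretation is the one stating confidence that the true parameter lies in the interval — option D.

D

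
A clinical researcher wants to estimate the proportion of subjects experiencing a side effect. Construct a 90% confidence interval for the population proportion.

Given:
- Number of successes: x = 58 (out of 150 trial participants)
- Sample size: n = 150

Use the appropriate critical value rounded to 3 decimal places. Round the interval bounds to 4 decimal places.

Sample proportion: p̂ = 58/150 = 0.386667

Check conditions for normal approximation:
  np̂ = 58 ≥ 10 ✓
  n(1-p̂) = 92 ≥ 10 ✓

The sample is large enough, so use a z-interval (normal approximation) for the proportion.

For 90% confidence, z* = 1.645 (from standard normal table)

Standard error: SE = √(p̂(1-p̂)/n) = √(0.386667×0.613333/150) = 0.03976226

Margin of error: E = z* × SE = 1.645 × 0.03976226 = 0.065409

Z-interval: p̂ ± E = 0.386667 ± 0.065409 = (0.321258, 0.452076)

Rounded to 4 decimal places:

(0.3213, 0.4521)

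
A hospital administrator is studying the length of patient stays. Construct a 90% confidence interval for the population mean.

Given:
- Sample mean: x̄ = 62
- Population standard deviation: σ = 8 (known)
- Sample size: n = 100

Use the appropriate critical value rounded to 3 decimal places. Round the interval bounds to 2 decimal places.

The population standard deviation σ is known, so use a z-interval (standard normal critical value).

For 90% confidence, z* = 1.645 (from standard normal table)

Standard error: SE = σ/√n = 8/√100 = 0.800000

Margin of error: E = z* × SE = 1.645 × 0.800000 = 1.3160

Z-interval: x̄ ± E = 62 ± 1.3160 = (60.6840, 63.3160)

Rounded to 2 decimal places:

(60.68, 63.32)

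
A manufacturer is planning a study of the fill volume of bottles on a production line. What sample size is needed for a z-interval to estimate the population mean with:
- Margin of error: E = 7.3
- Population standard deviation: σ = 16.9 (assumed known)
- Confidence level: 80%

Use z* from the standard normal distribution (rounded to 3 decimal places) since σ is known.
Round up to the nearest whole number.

Using z* since population σ is known (z-interval formula).

For 80% confidence, z* = 1.282 (from standard normal table)

Sample size formula for z-interval: n = (z*σ/E)²

n = (1.282 × 16.9 / 7.3)²
  = (2.967918)²
  = 8.8085

Round up to the nearest whole number: n = 9

9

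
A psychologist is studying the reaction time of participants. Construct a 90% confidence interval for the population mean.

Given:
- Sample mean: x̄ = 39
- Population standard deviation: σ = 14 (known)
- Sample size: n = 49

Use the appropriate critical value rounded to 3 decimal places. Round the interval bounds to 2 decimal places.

The population standard deviation σ is known, so use a z-interval (standard normal critical value).

For 90% confidence, z* = 1.645 (from standard normal table)

Standard error: SE = σ/√n = 14/√49 = 2.000000

Margin of error: E = z* × SE = 1.645 × 2.000000 = 3.2900

Z-interval: x̄ ± E = 39 ± 3.2900 = (35.7100, 42.2900)

Rounded to 2 decimal places:

(35.71, 42.29)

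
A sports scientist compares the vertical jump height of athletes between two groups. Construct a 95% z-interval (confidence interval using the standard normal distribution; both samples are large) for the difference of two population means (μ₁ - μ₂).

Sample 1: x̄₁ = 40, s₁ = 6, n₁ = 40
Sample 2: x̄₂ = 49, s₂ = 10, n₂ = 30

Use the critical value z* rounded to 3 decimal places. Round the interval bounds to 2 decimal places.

Both samples are large (n₁ = 40 ≥ 30, n₂ = 30 ≥ 30), so a z-interval for the difference of means applies.

Point estimate: x̄₁ - x̄₂ = 40 - 49 = -9

Standard error: SE = √(s₁²/n₁ + s₂²/n₂)
= √(6²/40 + 10²/30)
= √(0.900000 + 3.333333)
= 2.057507

For 95% confidence, z* = 1.96 (from standard normal table)
Margin of error: E = z* × SE = 1.96 × 2.057507 = 4.0327

Z-interval: (x̄₁ - x̄₂) ± E = -9 ± 4.0327 = (-13.0327, -4.9673)

Rounded to 2 decimal places:

(-13.03, -4.97)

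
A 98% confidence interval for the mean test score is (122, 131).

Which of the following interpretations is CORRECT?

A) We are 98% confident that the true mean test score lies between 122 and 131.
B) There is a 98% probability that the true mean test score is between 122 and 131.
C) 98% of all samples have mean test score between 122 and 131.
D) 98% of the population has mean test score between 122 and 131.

A confidence interval represents our confidence in the procedure, not a probability statement about the parameter.

Key concept: If we repeated this sampling process many times and computed a 98% CI each time, about 98% of those intervals would contain the true population parameter.

For this specific interval (122, 131):
- Midpoint (point estimate): 126.5
- Margin of error: 4.5

The correct interpretation is the one stating confidence that the true parameter lies in the interval — option A.

A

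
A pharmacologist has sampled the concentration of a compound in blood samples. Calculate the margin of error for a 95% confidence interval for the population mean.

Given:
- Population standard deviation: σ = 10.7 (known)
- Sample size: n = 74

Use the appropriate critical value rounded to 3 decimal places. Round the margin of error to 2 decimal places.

The population standard deviation σ is known, so use the z-interval margin of error formula.

For 95% confidence, z* = 1.96 (from standard normal table)

Margin of error formula for z-interval: E = z* × σ/√n

E = 1.96 × 10.7/√74
  = 1.96 × 1.243850
  = 2.4379

Rounded to 2 decimal places:

2.44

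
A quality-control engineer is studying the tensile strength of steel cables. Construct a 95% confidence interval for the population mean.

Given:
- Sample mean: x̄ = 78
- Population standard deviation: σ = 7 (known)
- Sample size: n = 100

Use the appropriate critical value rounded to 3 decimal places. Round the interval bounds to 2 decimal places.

The population standard deviation σ is known, so use a z-interval (standard normal critical value).

For 95% confidence, z* = 1.96 (from standard normal table)

Standard error: SE = σ/√n = 7/√100 = 0.700000

Margin of error: E = z* × SE = 1.96 × 0.700000 = 1.3720

Z-interval: x̄ ± E = 78 ± 1.3720 = (76.6280, 79.3720)

Rounded to 2 decimal places:

(76.63, 79.37)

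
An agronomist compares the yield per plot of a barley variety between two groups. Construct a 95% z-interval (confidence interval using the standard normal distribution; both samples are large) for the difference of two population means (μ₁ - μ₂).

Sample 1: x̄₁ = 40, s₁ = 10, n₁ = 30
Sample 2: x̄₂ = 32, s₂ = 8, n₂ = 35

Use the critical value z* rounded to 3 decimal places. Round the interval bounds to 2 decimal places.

Both samples are large (n₁ = 30 ≥ 30, n₂ = 35 ≥ 30), so a z-interval for the difference of means applies.

Point estimate: x̄₁ - x̄₂ = 40 - 32 = 8

Standard error: SE = √(s₁²/n₁ + s₂²/n₂)
= √(10²/30 + 8²/35)
= √(3.333333 + 1.828571)
= 2.271983

For 95% confidence, z* = 1.96 (from standard normal table)
Margin of error: E = z* × SE = 1.96 × 2.271983 = 4.4531

Z-interval: (x̄₁ - x̄₂) ± E = 8 ± 4.4531 = (3.5469, 12.4531)

Rounded to 2 decimal places:

(3.55, 12.45)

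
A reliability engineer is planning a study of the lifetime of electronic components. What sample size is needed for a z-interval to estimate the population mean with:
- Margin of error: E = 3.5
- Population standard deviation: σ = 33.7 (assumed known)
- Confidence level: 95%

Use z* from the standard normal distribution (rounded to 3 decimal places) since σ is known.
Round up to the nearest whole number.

Using z* since population σ is known (z-interval formula).

For 95% confidence, z* = 1.96 (from standard normal table)

Sample size formula for z-interval: n = (z*σ/E)²

n = (1.96 × 33.7 / 3.5)²
  = (18.872000)²
  = 356.1524

Round up to the nearest whole number: n = 357

357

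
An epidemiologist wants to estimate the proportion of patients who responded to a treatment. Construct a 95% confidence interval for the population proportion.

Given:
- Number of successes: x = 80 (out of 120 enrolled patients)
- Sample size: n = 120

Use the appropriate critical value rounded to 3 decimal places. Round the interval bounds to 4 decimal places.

Sample proportion: p̂ = 80/120 = 0.666667

Check conditions for normal approximation:
  np̂ = 80 ≥ 10 ✓
  n(1-p̂) = 40 ≥ 10 ✓

The sample is large enough, so use a z-interval (normal approximation) for the proportion.

For 95% confidence, z* = 1.96 (from standard normal table)

Standard error: SE = √(p̂(1-p̂)/n) = √(0.666667×0.333333/120) = 0.04303315

Margin of error: E = z* × SE = 1.96 × 0.04303315 = 0.084345

Z-interval: p̂ ± E = 0.666667 ± 0.084345 = (0.582322, 0.751012)

Rounded to 4 decimal places:

(0.5823, 0.7510)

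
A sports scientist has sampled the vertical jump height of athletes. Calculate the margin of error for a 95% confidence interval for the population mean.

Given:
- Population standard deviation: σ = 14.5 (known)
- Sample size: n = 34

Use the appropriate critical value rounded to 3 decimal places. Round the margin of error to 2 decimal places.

The population standard deviation σ is known, so use the z-interval margin of error formula.

For 95% confidence, z* = 1.96 (from standard normal table)

Margin of error formula for z-interval: E = z* × σ/√n

E = 1.96 × 14.5/√34
  = 1.96 × 2.486729
  = 4.8740

Rounded to 2 decimal places:

4.87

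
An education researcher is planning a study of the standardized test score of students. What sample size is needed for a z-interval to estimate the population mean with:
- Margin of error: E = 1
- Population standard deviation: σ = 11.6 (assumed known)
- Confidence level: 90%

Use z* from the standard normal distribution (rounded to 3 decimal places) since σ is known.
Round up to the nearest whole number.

Using z* since population σ is known (z-interval formula).

For 90% confidence, z* = 1.645 (from standard normal table)

Sample size formula for z-interval: n = (z*σ/E)²

n = (1.645 × 11.6 / 1)²
  = (19.082000)²
  = 364.1227

Round up to the nearest whole number: n = 365

365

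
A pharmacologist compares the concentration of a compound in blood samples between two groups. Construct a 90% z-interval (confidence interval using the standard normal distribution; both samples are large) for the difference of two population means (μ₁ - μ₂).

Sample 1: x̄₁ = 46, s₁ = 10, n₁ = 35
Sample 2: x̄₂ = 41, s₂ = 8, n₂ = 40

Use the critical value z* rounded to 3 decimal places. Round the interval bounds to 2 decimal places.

Both samples are large (n₁ = 35 ≥ 30, n₂ = 40 ≥ 30), so a z-interval for the difference of means applies.

Point estimate: x̄₁ - x̄₂ = 46 - 41 = 5

Standard error: SE = √(s₁²/n₁ + s₂²/n₂)
= √(10²/35 + 8²/40)
= √(2.857143 + 1.600000)
= 2.111195

For 90% confidence, z* = 1.645 (from standard normal table)
Margin of error: E = z* × SE = 1.645 × 2.111195 = 3.4729

Z-interval: (x̄₁ - x̄₂) ± E = 5 ± 3.4729 = (1.5271, 8.4729)

Rounded to 2 decimal places:

(1.53, 8.47)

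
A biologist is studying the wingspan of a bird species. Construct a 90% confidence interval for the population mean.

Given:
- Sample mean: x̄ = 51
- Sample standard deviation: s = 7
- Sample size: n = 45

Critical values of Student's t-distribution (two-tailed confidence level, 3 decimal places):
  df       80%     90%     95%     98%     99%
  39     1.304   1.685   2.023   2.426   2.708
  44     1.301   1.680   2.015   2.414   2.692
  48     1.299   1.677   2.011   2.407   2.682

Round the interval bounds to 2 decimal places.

The population standard deviation σ is unknown (only the sample standard deviation s is given), so use a t-interval with df = n - 1 = 45 - 1 = 44.

For 90% confidence with df = 44, t* = 1.680 (from t-table)

Standard error: SE = s/√n = 7/√45 = 1.043498

Margin of error: E = t* × SE = 1.680 × 1.043498 = 1.7531

T-interval: x̄ ± E = 51 ± 1.7531 = (49.2469, 52.7531)

Rounded to 2 decimal places:

(49.25, 52.75)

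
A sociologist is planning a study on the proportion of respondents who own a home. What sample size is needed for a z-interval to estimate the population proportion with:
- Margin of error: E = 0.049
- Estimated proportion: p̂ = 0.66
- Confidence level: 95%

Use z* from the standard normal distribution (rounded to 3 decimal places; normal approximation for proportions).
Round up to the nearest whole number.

Using z* for proportion z-interval (normal approximation).

For 95% confidence, z* = 1.96 (from standard normal table)

Sample size formula for proportion z-interval: n = z*²p̂(1-p̂)/E²

n = 1.96² × 0.66 × 0.34 / 0.049²
  = 3.8416 × 0.2244 / 0.002401
  = 359.0400

Round up to the nearest whole number: n = 360

360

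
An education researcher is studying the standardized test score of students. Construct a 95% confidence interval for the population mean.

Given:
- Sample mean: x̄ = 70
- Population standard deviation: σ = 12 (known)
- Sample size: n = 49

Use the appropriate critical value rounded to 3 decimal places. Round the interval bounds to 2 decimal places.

The population standard deviation σ is known, so use a z-interval (standard normal critical value).

For 95% confidence, z* = 1.96 (from standard normal table)

Standard error: SE = σ/√n = 12/√49 = 1.714286

Margin of error: E = z* × SE = 1.96 × 1.714286 = 3.3600

Z-interval: x̄ ± E = 70 ± 3.3600 = (66.6400, 73.3600)

Rounded to 2 decimal places:

(66.64, 73.36)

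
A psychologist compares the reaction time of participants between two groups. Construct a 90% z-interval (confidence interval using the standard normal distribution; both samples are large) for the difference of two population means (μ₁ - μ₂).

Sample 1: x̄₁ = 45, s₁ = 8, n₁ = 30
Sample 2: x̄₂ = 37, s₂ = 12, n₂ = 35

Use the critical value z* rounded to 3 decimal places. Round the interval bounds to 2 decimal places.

Both samples are large (n₁ = 30 ≥ 30, n₂ = 35 ≥ 30), so a z-interval for the difference of means applies.

Point estimate: x̄₁ - x̄₂ = 45 - 37 = 8

Standard error: SE = √(s₁²/n₁ + s₂²/n₂)
= √(8²/30 + 12²/35)
= √(2.133333 + 4.114286)
= 2.499524

For 90% confidence, z* = 1.645 (from standard normal table)
Margin of error: E = z* × SE = 1.645 × 2.499524 = 4.1117

Z-interval: (x̄₁ - x̄₂) ± E = 8 ± 4.1117 = (3.8883, 12.1117)

Rounded to 2 decimal places:

(3.89, 12.11)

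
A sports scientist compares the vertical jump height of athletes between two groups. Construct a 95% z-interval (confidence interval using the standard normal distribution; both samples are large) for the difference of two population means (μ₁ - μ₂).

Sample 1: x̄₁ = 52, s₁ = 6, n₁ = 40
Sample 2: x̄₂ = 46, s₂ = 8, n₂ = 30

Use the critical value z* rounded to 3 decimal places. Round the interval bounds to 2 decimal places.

Both samples are large (n₁ = 40 ≥ 30, n₂ = 30 ≥ 30), so a z-interval for the difference of means applies.

Point estimate: x̄₁ - x̄₂ = 52 - 46 = 6

Standard error: SE = √(s₁²/n₁ + s₂²/n₂)
= √(6²/40 + 8²/30)
= √(0.900000 + 2.133333)
= 1.741647

For 95% confidence, z* = 1.96 (from standard normal table)
Margin of error: E = z* × SE = 1.96 × 1.741647 = 3.4136

Z-interval: (x̄₁ - x̄₂) ± E = 6 ± 3.4136 = (2.5864, 9.4136)

Rounded to 2 decimal places:

(2.59, 9.41)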